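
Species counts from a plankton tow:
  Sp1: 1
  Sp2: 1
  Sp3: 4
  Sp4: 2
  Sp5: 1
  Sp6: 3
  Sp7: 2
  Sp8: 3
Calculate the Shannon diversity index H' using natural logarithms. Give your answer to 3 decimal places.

Total N = 1+1+4+2+1+3+2+3 = 17, so the proportions are 0.05882, 0.05882, 0.23529, 0.11765, 0.05882, 0.17647, 0.11765, 0.17647 (working shown to 5 dp, full precision carried).
Each pᵢ ln pᵢ term: 0.05882×(-2.83321)=-0.16666, 0.05882×(-2.83321)=-0.16666, 0.23529×(-1.44692)=-0.34045, 0.11765×(-2.14007)=-0.25177, 0.05882×(-2.83321)=-0.16666, 0.17647×(-1.73460)=-0.30611, 0.11765×(-2.14007)=-0.25177, 0.17647×(-1.73460)=-0.30611.
Sum = -1.95619, so H' = 1.956.

1.956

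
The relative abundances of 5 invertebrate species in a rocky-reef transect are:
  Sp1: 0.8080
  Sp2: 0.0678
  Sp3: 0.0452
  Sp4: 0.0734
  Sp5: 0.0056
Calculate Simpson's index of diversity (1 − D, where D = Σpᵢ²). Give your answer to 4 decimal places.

D = 0.808² + 0.0678² + 0.0452² + 0.0734² + 0.0056² = 0.652864 + 0.004597 + 0.002043 + 0.005388 + 0.000031 = 0.664923 (working shown to 6 dp, full precision carried).
So 1 − D = 0.335077, i.e. 0.3351 to 4 decimal places.

0.3351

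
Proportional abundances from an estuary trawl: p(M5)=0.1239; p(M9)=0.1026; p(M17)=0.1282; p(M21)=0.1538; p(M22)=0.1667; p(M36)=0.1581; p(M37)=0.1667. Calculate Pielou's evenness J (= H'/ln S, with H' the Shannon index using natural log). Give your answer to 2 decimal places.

H' = −Σ pᵢ ln pᵢ = −((-0.2587) + (-0.2336) + (-0.2633) + (-0.2879) + (-0.2987) + (-0.2916) + (-0.2987)) = 1.9325 (working shown to 4 dp, full precision carried).
With S = 7 species, ln S = 1.9459, so J = 1.9325/1.9459 = 0.9931, i.e. 0.99 to 2 decimal places.

0.99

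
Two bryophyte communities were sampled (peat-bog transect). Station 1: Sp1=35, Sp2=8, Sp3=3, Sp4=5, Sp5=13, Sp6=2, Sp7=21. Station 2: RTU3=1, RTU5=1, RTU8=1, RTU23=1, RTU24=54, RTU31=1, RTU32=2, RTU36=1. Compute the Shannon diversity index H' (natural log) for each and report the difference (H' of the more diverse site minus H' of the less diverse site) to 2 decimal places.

0.95

Station 1: N=87, proportions 0.4023, 0.092, 0.0345, 0.0575, 0.1494, 0.023, 0.2414, giving H' = 1.5799 (working shown to 4 dp, full precision carried).
Station 2: N=62, proportions 0.0161, 0.0161, 0.0161, 0.0161, 0.871, 0.0161, 0.0323, 0.0161, giving H' = 0.6305.
Difference = |1.5799 − 0.6305| = 0.9494, i.e. 0.95 to 2 decimal places.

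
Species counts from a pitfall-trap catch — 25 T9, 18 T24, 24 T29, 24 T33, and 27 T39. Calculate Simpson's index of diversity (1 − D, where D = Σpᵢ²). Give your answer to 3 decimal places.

Total N = 25+18+24+24+27 = 118, so the proportions are 0.21186, 0.15254, 0.20339, 0.20339, 0.22881 (working shown to 5 dp, full precision carried).
D = 0.21186² + 0.15254² + 0.20339² + 0.20339² + 0.22881² = 0.04489 + 0.02327 + 0.04137 + 0.04137 + 0.05236 = 0.20325.
So 1 − D = 0.79675, i.e. 0.797 to 3 decimal places.

0.797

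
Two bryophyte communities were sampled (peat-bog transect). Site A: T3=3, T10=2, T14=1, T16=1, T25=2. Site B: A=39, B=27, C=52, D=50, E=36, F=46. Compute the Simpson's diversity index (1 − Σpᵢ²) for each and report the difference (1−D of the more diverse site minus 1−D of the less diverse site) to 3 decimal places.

0.061

Site A: N=9, proportions 0.33333, 0.22222, 0.11111, 0.11111, 0.22222, giving 1−D = 0.76543 (working shown to 5 dp, full precision carried).
Site B: N=250, proportions 0.156, 0.108, 0.208, 0.2, 0.144, 0.184, giving 1−D = 0.82614.
Difference = |0.76543 − 0.82614| = 0.06071, i.e. 0.061 to 3 decimal places.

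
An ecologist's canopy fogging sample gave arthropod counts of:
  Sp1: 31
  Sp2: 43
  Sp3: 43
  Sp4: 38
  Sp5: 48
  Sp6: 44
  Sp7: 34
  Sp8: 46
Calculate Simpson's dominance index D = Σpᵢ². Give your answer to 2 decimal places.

Total N = 31+43+43+38+48+44+34+46 = 327, so the proportions are 0.0948, 0.1315, 0.1315, 0.1162, 0.1468, 0.1346, 0.104, 0.1407 (working shown to 4 dp, full precision carried).
D = 0.0948² + 0.1315² + 0.1315² + 0.1162² + 0.1468² + 0.1346² + 0.104² + 0.1407² = 0.0090 + 0.0173 + 0.0173 + 0.0135 + 0.0215 + 0.0181 + 0.0108 + 0.0198 = 0.1273.
To 2 decimal places, D = 0.13.

0.13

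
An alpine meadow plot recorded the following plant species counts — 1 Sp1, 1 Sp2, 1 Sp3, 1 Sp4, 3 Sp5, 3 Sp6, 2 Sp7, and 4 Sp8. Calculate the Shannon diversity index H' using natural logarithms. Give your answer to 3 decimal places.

1.927

Total N = 1+1+1+1+3+3+2+4 = 16, so the proportions are 0.0625, 0.0625, 0.0625, 0.0625, 0.1875, 0.1875, 0.125, 0.25 (working shown to 5 dp, full precision carried).
Each pᵢ ln pᵢ term: 0.0625×(-2.77259)=-0.17329, 0.0625×(-2.77259)=-0.17329, 0.0625×(-2.77259)=-0.17329, 0.0625×(-2.77259)=-0.17329, 0.1875×(-1.67398)=-0.31387, 0.1875×(-1.67398)=-0.31387, 0.125×(-2.07944)=-0.25993, 0.25×(-1.38629)=-0.34657.
Sum = -1.92739, so H' = 1.927.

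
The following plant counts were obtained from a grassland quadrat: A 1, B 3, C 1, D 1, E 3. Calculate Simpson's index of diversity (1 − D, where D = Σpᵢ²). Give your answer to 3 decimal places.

0.741

Total N = 1+3+1+1+3 = 9, so the proportions are 0.11111, 0.33333, 0.11111, 0.11111, 0.33333 (working shown to 5 dp, full precision carried).
D = 0.11111² + 0.33333² + 0.11111² + 0.11111² + 0.33333² = 0.01235 + 0.11111 + 0.01235 + 0.01235 + 0.11111 = 0.25926.
So 1 − D = 0.74074, i.e. 0.741 to 3 decimal places.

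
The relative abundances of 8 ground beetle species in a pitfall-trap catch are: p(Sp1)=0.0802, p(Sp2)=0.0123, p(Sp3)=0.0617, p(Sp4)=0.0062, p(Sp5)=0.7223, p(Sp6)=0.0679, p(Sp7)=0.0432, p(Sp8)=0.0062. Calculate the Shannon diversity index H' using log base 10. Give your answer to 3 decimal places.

0.454

Each pᵢ log₁₀ pᵢ term (working shown to 5 dp, full precision carried): 0.0802×(-1.09583)=-0.08789, 0.0123×(-1.91009)=-0.02349, 0.0617×(-1.20971)=-0.07464, 0.0062×(-2.20761)=-0.01369, 0.7223×(-0.14128)=-0.10205, 0.0679×(-1.16813)=-0.07932, 0.0432×(-1.36452)=-0.05895, 0.0062×(-2.20761)=-0.01369.
Sum = -0.45370, so H' = 0.454.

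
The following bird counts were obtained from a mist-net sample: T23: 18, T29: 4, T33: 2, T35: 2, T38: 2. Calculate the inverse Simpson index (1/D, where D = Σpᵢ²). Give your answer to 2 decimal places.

2.23

Total N = 18+4+2+2+2 = 28, so the proportions are 0.64286, 0.14286, 0.07143, 0.07143, 0.07143 (working shown to 5 dp, full precision carried).
D = 0.64286² + 0.14286² + 0.07143² + 0.07143² + 0.07143² = 0.41327 + 0.02041 + 0.00510 + 0.00510 + 0.00510 = 0.44898.
So 1/D = 2.2273, i.e. 2.23 to 2 decimal places.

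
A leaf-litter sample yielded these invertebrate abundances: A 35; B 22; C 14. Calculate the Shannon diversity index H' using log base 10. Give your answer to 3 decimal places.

0.448

Total N = 35+22+14 = 71, so the proportions are 0.49296, 0.30986, 0.19718 (working shown to 5 dp, full precision carried).
Each pᵢ log₁₀ pᵢ term: 0.49296×(-0.30719)=-0.15143, 0.30986×(-0.50884)=-0.15767, 0.19718×(-0.70513)=-0.13904.
Sum = -0.44814, so H' = 0.448.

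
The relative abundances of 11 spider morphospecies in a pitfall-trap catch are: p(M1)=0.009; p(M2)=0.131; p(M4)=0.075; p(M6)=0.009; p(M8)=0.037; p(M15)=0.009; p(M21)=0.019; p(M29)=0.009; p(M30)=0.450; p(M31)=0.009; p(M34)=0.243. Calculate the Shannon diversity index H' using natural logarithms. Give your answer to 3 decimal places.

1.573

Each pᵢ ln pᵢ term (working shown to 5 dp, full precision carried): 0.009×(-4.71053)=-0.04239, 0.131×(-2.03256)=-0.26627, 0.075×(-2.59027)=-0.19427, 0.009×(-4.71053)=-0.04239, 0.037×(-3.29684)=-0.12198, 0.009×(-4.71053)=-0.04239, 0.019×(-3.96332)=-0.07530, 0.009×(-4.71053)=-0.04239, 0.45×(-0.79851)=-0.35933, 0.009×(-4.71053)=-0.04239, 0.243×(-1.41469)=-0.34377.
Sum = -1.57289, so H' = 1.573.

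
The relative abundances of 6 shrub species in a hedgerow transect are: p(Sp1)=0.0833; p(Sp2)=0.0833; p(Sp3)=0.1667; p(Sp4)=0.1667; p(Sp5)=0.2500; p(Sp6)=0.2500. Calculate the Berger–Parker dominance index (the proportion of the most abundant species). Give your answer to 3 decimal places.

0.250

The largest proportion is 0.25, i.e. d = 0.250 to 3 decimal places.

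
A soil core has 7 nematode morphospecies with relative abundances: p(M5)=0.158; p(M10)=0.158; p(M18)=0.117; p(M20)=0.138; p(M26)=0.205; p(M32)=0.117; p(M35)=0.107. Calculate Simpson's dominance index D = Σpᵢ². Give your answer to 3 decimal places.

0.150

D = 0.158² + 0.158² + 0.117² + 0.138² + 0.205² + 0.117² + 0.107² = 0.02496 + 0.02496 + 0.01369 + 0.01904 + 0.04202 + 0.01369 + 0.01145 = 0.14982 (working shown to 5 dp, full precision carried).
To 3 decimal places, D = 0.150.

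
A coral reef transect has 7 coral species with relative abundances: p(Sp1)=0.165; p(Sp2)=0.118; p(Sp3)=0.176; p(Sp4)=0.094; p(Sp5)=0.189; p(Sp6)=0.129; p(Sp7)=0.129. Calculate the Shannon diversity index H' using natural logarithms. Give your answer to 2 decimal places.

1.92

Each pᵢ ln pᵢ term (working shown to 4 dp, full precision carried): 0.165×(-1.8018)=-0.2973, 0.118×(-2.1371)=-0.2522, 0.176×(-1.7373)=-0.3058, 0.094×(-2.3645)=-0.2223, 0.189×(-1.6660)=-0.3149, 0.129×(-2.0479)=-0.2642, 0.129×(-2.0479)=-0.2642.
Sum = -1.9207, so H' = 1.92.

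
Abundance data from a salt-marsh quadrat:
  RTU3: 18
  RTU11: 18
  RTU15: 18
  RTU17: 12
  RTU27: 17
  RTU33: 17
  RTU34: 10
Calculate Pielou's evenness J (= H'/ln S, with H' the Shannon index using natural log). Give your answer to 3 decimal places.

Total N = 18+18+18+12+17+17+10 = 110, so the proportions are 0.16364, 0.16364, 0.16364, 0.10909, 0.15455, 0.15455, 0.09091 (working shown to 5 dp, full precision carried).
H' = −Σ pᵢ ln pᵢ = −((-0.29620) + (-0.29620) + (-0.29620) + (-0.24170) + (-0.28858) + (-0.28858) + (-0.21799)) = 1.92544.
With S = 7 species, ln S = 1.94591, so J = 1.92544/1.94591 = 0.98948, i.e. 0.989 to 3 decimal places.

0.989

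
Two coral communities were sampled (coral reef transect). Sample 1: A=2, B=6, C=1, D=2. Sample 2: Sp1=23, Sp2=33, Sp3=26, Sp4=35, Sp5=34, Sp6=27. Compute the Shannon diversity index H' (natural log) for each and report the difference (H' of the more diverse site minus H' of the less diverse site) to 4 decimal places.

Sample 1: N=11, proportions 0.1818182, 0.5454545, 0.0909091, 0.1818182, giving H' = 1.1685184 (working shown to 7 dp, full precision carried).
Sample 2: N=178, proportions 0.1292135, 0.1853933, 0.1460674, 0.1966292, 0.1910112, 0.1516854, giving H' = 1.7799147.
Difference = |1.1685184 − 1.7799147| = 0.6113963, i.e. 0.6114 to 4 decimal places.

0.6114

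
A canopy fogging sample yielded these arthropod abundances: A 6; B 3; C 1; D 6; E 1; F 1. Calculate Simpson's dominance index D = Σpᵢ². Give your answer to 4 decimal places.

Total N = 6+3+1+6+1+1 = 18, so the proportions are 0.333333, 0.166667, 0.055556, 0.333333, 0.055556, 0.055556 (working shown to 6 dp, full precision carried).
D = 0.333333² + 0.166667² + 0.055556² + 0.333333² + 0.055556² + 0.055556² = 0.111111 + 0.027778 + 0.003086 + 0.111111 + 0.003086 + 0.003086 = 0.259259.
To 4 decimal places, D = 0.2593.

0.2593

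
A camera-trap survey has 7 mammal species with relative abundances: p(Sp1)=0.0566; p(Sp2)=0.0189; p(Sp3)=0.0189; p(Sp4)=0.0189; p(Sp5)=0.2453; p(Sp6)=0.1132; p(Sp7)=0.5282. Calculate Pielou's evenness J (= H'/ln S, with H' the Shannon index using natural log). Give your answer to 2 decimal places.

0.68

H' = −Σ pᵢ ln pᵢ = −((-0.1625) + (-0.0750) + (-0.0750) + (-0.0750) + (-0.3447) + (-0.2466) + (-0.3371)) = 1.3160 (working shown to 4 dp, full precision carried).
With S = 7 species, ln S = 1.9459, so J = 1.3160/1.9459 = 0.6763, i.e. 0.68 to 2 decimal places.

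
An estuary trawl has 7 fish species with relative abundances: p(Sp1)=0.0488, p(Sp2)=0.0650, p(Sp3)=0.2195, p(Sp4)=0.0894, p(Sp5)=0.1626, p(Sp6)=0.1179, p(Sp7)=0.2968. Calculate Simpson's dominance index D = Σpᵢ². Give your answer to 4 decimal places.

D = 0.0488² + 0.065² + 0.2195² + 0.0894² + 0.1626² + 0.1179² + 0.2968² = 0.002381 + 0.004225 + 0.048180 + 0.007992 + 0.026439 + 0.013900 + 0.088090 = 0.191208 (working shown to 6 dp, full precision carried).
To 4 decimal places, D = 0.1912.

0.1912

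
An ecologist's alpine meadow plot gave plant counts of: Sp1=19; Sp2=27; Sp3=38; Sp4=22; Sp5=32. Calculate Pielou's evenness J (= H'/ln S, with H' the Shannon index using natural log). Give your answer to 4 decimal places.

Total N = 19+27+38+22+32 = 138, so the proportions are 0.137681, 0.195652, 0.275362, 0.15942, 0.231884 (working shown to 6 dp, full precision carried).
H' = −Σ pᵢ ln pᵢ = −((-0.272996) + (-0.319190) + (-0.355126) + (-0.292729) + (-0.338903)) = 1.578944.
With S = 5 species, ln S = 1.609438, so J = 1.578944/1.609438 = 0.981053, i.e. 0.9811 to 4 decimal places.

0.9811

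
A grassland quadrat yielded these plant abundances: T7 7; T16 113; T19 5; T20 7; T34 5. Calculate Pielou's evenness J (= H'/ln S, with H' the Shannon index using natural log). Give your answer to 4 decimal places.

Total N = 7+113+5+7+5 = 137, so the proportions are 0.051095, 0.824818, 0.036496, 0.051095, 0.036496 (working shown to 6 dp, full precision carried).
H' = −Σ pᵢ ln pᵢ = −((-0.151960) + (-0.158854) + (-0.120823) + (-0.151960) + (-0.120823)) = 0.704419.
With S = 5 species, ln S = 1.609438, so J = 0.704419/1.609438 = 0.437680, i.e. 0.4377 to 4 decimal places.

0.4377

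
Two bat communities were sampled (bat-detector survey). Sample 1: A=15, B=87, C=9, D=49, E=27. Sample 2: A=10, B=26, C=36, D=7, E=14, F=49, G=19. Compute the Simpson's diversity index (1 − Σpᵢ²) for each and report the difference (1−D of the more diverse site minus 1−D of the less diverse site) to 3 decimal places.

Sample 1: N=187, proportions 0.08021, 0.46524, 0.04813, 0.26203, 0.14439, giving 1−D = 0.68529 (working shown to 5 dp, full precision carried).
Sample 2: N=161, proportions 0.06211, 0.16149, 0.2236, 0.04348, 0.08696, 0.30435, 0.11801, giving 1−D = 0.80406.
Difference = |0.68529 − 0.80406| = 0.11877, i.e. 0.119 to 3 decimal places.

0.119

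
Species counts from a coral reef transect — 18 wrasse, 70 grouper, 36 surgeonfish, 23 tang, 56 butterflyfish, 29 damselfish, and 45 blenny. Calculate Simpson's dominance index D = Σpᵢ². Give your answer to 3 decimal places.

Total N = 18+70+36+23+56+29+45 = 277, so the proportions are 0.06498, 0.25271, 0.12996, 0.08303, 0.20217, 0.10469, 0.16245 (working shown to 5 dp, full precision carried).
D = 0.06498² + 0.25271² + 0.12996² + 0.08303² + 0.20217² + 0.10469² + 0.16245² = 0.00422 + 0.06386 + 0.01689 + 0.00689 + 0.04087 + 0.01096 + 0.02639 = 0.17009.
To 3 decimal places, D = 0.170.

0.170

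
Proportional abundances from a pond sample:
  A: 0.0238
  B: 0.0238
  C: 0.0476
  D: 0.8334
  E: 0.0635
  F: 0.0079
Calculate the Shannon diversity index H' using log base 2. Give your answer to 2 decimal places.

Each pᵢ log₂ pᵢ term (working shown to 4 dp, full precision carried): 0.0238×(-5.3929)=-0.1284, 0.0238×(-5.3929)=-0.1284, 0.0476×(-4.3929)=-0.2091, 0.8334×(-0.2629)=-0.2191, 0.0635×(-3.9771)=-0.2525, 0.0079×(-6.9839)=-0.0552.
Sum = -0.9926, so H' = 0.99.

0.99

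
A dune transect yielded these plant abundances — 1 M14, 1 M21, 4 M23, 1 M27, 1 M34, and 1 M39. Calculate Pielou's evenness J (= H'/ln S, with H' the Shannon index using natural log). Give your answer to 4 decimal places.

0.8824

Total N = 1+1+4+1+1+1 = 9, so the proportions are 0.111111, 0.111111, 0.444444, 0.111111, 0.111111, 0.111111 (working shown to 6 dp, full precision carried).
H' = −Σ pᵢ ln pᵢ = −((-0.244136) + (-0.244136) + (-0.360413) + (-0.244136) + (-0.244136) + (-0.244136)) = 1.581094.
With S = 6 species, ln S = 1.791759, so J = 1.581094/1.791759 = 0.882425, i.e. 0.8824 to 4 decimal places.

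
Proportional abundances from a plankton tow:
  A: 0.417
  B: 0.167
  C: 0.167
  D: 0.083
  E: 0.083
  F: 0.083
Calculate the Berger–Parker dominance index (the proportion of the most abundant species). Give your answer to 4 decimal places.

The largest proportion is 0.417, i.e. d = 0.4170 to 4 decimal places.

0.4170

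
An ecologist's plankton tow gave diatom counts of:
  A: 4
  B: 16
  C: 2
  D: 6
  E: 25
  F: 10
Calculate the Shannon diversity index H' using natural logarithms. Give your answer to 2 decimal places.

Total N = 4+16+2+6+25+10 = 63, so the proportions are 0.0635, 0.254, 0.0317, 0.0952, 0.3968, 0.1587 (working shown to 4 dp, full precision carried).
Each pᵢ ln pᵢ term: 0.0635×(-2.7568)=-0.1750, 0.254×(-1.3705)=-0.3481, 0.0317×(-3.4500)=-0.1095, 0.0952×(-2.3514)=-0.2239, 0.3968×(-0.9243)=-0.3668, 0.1587×(-1.8405)=-0.2922.
Sum = -1.5155, so H' = 1.52.

1.52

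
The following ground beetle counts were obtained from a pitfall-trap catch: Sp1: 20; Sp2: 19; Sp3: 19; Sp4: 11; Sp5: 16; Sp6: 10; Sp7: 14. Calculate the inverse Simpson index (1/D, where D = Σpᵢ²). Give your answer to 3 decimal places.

6.619

Total N = 20+19+19+11+16+10+14 = 109, so the proportions are 0.1834862, 0.1743119, 0.1743119, 0.1009174, 0.146789, 0.0917431, 0.1284404 (working shown to 7 dp, full precision carried).
D = 0.1834862² + 0.1743119² + 0.1743119² + 0.1009174² + 0.146789² + 0.0917431² + 0.1284404² = 0.0336672 + 0.0303846 + 0.0303846 + 0.0101843 + 0.0215470 + 0.0084168 + 0.0164969 = 0.1510816.
So 1/D = 6.61894, i.e. 6.619 to 3 decimal places.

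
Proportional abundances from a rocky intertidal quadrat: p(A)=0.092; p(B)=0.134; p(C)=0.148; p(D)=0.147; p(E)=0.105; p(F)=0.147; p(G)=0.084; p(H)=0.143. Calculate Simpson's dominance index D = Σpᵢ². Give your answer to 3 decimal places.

D = 0.092² + 0.134² + 0.148² + 0.147² + 0.105² + 0.147² + 0.084² + 0.143² = 0.00846 + 0.01796 + 0.02190 + 0.02161 + 0.01102 + 0.02161 + 0.00706 + 0.02045 = 0.13007 (working shown to 5 dp, full precision carried).
To 3 decimal places, D = 0.130.

0.130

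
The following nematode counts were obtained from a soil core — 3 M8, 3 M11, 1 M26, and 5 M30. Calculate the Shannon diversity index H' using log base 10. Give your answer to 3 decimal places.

Total N = 3+3+1+5 = 12, so the proportions are 0.25, 0.25, 0.08333, 0.41667 (working shown to 5 dp, full precision carried).
Each pᵢ log₁₀ pᵢ term: 0.25×(-0.60206)=-0.15051, 0.25×(-0.60206)=-0.15051, 0.08333×(-1.07918)=-0.08993, 0.41667×(-0.38021)=-0.15842.
Sum = -0.54938, so H' = 0.549.

0.549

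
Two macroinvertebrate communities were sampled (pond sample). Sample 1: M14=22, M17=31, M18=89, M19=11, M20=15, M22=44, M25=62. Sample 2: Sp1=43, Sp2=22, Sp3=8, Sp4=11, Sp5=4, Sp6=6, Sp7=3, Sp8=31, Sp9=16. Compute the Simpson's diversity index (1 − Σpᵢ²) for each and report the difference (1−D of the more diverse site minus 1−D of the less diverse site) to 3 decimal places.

0.023

Sample 1: N=274, proportions 0.08029, 0.11314, 0.32482, 0.04015, 0.05474, 0.16058, 0.22628, giving 1−D = 0.79365 (working shown to 5 dp, full precision carried).
Sample 2: N=144, proportions 0.29861, 0.15278, 0.05556, 0.07639, 0.02778, 0.04167, 0.02083, 0.21528, 0.11111, giving 1−D = 0.81694.
Difference = |0.79365 − 0.81694| = 0.02329, i.e. 0.023 to 3 decimal places.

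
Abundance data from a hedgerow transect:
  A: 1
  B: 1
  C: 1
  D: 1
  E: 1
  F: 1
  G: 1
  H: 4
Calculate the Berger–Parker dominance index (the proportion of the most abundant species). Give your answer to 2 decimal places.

0.36

Total N = 1+1+1+1+1+1+1+4 = 11, so the proportions are 0.0909, 0.0909, 0.0909, 0.0909, 0.0909, 0.0909, 0.0909, 0.3636 (working shown to 4 dp, full precision carried).
The largest proportion is 0.3636, i.e. d = 0.36 to 2 decimal places.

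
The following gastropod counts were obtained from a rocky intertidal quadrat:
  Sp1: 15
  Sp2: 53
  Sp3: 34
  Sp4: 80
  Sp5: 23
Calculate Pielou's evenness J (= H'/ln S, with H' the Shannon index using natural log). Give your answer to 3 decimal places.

Total N = 15+53+34+80+23 = 205, so the proportions are 0.07317, 0.25854, 0.16585, 0.39024, 0.1122 (working shown to 5 dp, full precision carried).
H' = −Σ pᵢ ln pᵢ = −((-0.19134) + (-0.34973) + (-0.29798) + (-0.36721) + (-0.24543)) = 1.45169.
With S = 5 species, ln S = 1.60944, so J = 1.45169/1.60944 = 0.90198, i.e. 0.902 to 3 decimal places.

0.902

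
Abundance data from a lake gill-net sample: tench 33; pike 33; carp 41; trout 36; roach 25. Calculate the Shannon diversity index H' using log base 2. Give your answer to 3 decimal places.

Total N = 33+33+41+36+25 = 168, so the proportions are 0.19643, 0.19643, 0.24405, 0.21429, 0.14881 (working shown to 5 dp, full precision carried).
Each pᵢ log₂ pᵢ term: 0.19643×(-2.34792)=-0.46120, 0.19643×(-2.34792)=-0.46120, 0.24405×(-2.03477)=-0.49658, 0.21429×(-2.22239)=-0.47623, 0.14881×(-2.74846)=-0.40900.
Sum = -2.30420, so H' = 2.304.

2.304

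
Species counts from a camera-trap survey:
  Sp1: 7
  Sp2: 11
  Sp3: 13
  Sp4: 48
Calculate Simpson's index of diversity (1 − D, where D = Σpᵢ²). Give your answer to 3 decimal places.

0.577

Total N = 7+11+13+48 = 79, so the proportions are 0.08861, 0.13924, 0.16456, 0.60759 (working shown to 5 dp, full precision carried).
D = 0.08861² + 0.13924² + 0.16456² + 0.60759² = 0.00785 + 0.01939 + 0.02708 + 0.36917 = 0.42349.
So 1 − D = 0.57651, i.e. 0.577 to 3 decimal places.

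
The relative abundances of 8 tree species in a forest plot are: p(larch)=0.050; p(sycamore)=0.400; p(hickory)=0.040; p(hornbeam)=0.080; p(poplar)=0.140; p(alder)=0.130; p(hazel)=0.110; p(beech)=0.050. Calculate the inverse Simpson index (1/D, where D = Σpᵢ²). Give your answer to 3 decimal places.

4.513

D = 0.05² + 0.4² + 0.04² + 0.08² + 0.14² + 0.13² + 0.11² + 0.05² = 0.0025000 + 0.1600000 + 0.0016000 + 0.0064000 + 0.0196000 + 0.0169000 + 0.0121000 + 0.0025000 = 0.2216000 (working shown to 7 dp, full precision carried).
So 1/D = 4.51264, i.e. 4.513 to 3 decimal places.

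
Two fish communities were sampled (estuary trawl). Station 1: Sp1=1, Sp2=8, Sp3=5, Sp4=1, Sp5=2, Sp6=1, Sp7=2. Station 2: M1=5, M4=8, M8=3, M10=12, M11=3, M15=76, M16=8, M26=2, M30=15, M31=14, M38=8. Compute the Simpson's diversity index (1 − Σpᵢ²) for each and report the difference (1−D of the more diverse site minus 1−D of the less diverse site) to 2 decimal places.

0.03

Station 1: N=20, proportions 0.05, 0.4, 0.25, 0.05, 0.1, 0.05, 0.1, giving 1−D = 0.7500 (working shown to 4 dp, full precision carried).
Station 2: N=154, proportions 0.0325, 0.0519, 0.0195, 0.0779, 0.0195, 0.4935, 0.0519, 0.013, 0.0974, 0.0909, 0.0519, giving 1−D = 0.7226.
Difference = |0.7500 − 0.7226| = 0.0274, i.e. 0.03 to 2 decimal places.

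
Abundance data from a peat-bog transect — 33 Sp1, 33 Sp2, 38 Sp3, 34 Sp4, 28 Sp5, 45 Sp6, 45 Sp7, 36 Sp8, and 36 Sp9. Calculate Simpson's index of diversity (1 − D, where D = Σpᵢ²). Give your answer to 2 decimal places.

0.89

Total N = 33+33+38+34+28+45+45+36+36 = 328, so the proportions are 0.1006, 0.1006, 0.1159, 0.1037, 0.0854, 0.1372, 0.1372, 0.1098, 0.1098 (working shown to 4 dp, full precision carried).
D = 0.1006² + 0.1006² + 0.1159² + 0.1037² + 0.0854² + 0.1372² + 0.1372² + 0.1098² + 0.1098² = 0.0101 + 0.0101 + 0.0134 + 0.0107 + 0.0073 + 0.0188 + 0.0188 + 0.0120 + 0.0120 = 0.1134.
So 1 − D = 0.8866, i.e. 0.89 to 2 decimal places.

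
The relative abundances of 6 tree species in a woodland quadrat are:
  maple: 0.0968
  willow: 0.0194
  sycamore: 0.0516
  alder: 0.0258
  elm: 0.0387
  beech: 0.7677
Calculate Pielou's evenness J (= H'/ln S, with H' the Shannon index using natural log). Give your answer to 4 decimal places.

H' = −Σ pᵢ ln pᵢ = −((-0.226038) + (-0.076484) + (-0.152954) + (-0.094360) + (-0.125849) + (-0.202946)) = 0.878633 (working shown to 6 dp, full precision carried).
With S = 6 species, ln S = 1.791759, so J = 0.878633/1.791759 = 0.490374, i.e. 0.4904 to 4 decimal places.

0.4904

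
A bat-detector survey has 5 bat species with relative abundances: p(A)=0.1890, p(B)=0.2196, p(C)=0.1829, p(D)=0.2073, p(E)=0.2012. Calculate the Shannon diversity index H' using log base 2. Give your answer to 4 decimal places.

2.3189

Each pᵢ log₂ pᵢ term (working shown to 6 dp, full precision carried): 0.189×(-2.403542)=-0.454269, 0.2196×(-2.187050)=-0.480276, 0.1829×(-2.450873)=-0.448265, 0.2073×(-2.270208)=-0.470614, 0.2012×(-2.313298)=-0.465436.
Sum = -2.318860, so H' = 2.3189.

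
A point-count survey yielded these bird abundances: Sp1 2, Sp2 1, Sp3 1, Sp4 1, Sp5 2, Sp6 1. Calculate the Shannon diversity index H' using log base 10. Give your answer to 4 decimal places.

Total N = 2+1+1+1+2+1 = 8, so the proportions are 0.25, 0.125, 0.125, 0.125, 0.25, 0.125 (working shown to 6 dp, full precision carried).
Each pᵢ log₁₀ pᵢ term: 0.25×(-0.602060)=-0.150515, 0.125×(-0.903090)=-0.112886, 0.125×(-0.903090)=-0.112886, 0.125×(-0.903090)=-0.112886, 0.25×(-0.602060)=-0.150515, 0.125×(-0.903090)=-0.112886.
Sum = -0.752575, so H' = 0.7526.

0.7526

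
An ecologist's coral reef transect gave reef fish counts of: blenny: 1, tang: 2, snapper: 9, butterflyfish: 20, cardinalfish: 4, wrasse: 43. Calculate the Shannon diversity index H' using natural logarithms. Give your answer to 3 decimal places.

1.226

Total N = 1+2+9+20+4+43 = 79, so the proportions are 0.01266, 0.02532, 0.11392, 0.25316, 0.05063, 0.5443 (working shown to 5 dp, full precision carried).
Each pᵢ ln pᵢ term: 0.01266×(-4.36945)=-0.05531, 0.02532×(-3.67630)=-0.09307, 0.11392×(-2.17222)=-0.24747, 0.25316×(-1.37372)=-0.34778, 0.05063×(-2.98315)=-0.15105, 0.5443×(-0.60825)=-0.33107.
Sum = -1.22574, so H' = 1.226.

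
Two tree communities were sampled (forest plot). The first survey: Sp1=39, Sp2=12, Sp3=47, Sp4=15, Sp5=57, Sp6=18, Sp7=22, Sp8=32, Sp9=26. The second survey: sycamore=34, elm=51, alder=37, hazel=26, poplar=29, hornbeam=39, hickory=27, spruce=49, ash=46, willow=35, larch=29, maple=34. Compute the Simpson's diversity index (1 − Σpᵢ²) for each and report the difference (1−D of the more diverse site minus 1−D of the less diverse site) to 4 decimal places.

0.0497

The first survey: N=268, proportions 0.1455224, 0.0447761, 0.1753731, 0.0559701, 0.2126866, 0.0671642, 0.0820896, 0.119403, 0.0970149, giving 1−D = 0.8627757 (working shown to 7 dp, full precision carried).
The second survey: N=436, proportions 0.0779817, 0.1169725, 0.0848624, 0.059633, 0.0665138, 0.0894495, 0.0619266, 0.1123853, 0.1055046, 0.0802752, 0.0665138, 0.0779817, giving 1−D = 0.9125074.
Difference = |0.8627757 − 0.9125074| = 0.0497317, i.e. 0.0497 to 4 decimal places.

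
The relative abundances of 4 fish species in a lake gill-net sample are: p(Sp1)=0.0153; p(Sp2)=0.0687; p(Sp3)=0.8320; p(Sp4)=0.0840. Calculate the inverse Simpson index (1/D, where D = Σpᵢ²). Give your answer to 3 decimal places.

1.420

D = 0.0153² + 0.0687² + 0.832² + 0.084² = 0.000234 + 0.004720 + 0.692224 + 0.007056 = 0.704234 (working shown to 6 dp, full precision carried).
So 1/D = 1.41998, i.e. 1.420 to 3 decimal places.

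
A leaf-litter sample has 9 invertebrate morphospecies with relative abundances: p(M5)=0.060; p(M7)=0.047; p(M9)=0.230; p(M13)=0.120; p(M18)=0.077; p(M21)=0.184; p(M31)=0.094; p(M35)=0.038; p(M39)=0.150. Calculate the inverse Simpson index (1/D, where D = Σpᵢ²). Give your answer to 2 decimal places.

6.86

D = 0.06² + 0.047² + 0.23² + 0.12² + 0.077² + 0.184² + 0.094² + 0.038² + 0.15² = 0.003600 + 0.002209 + 0.052900 + 0.014400 + 0.005929 + 0.033856 + 0.008836 + 0.001444 + 0.022500 = 0.145674 (working shown to 6 dp, full precision carried).
So 1/D = 6.8646, i.e. 6.86 to 2 decimal places.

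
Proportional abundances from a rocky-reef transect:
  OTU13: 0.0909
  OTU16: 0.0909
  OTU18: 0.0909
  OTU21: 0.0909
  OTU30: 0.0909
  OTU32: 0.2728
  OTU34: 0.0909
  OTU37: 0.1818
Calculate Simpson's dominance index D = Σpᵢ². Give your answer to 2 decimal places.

0.16

D = 0.0909² + 0.0909² + 0.0909² + 0.0909² + 0.0909² + 0.2728² + 0.0909² + 0.1818² = 0.0083 + 0.0083 + 0.0083 + 0.0083 + 0.0083 + 0.0744 + 0.0083 + 0.0331 = 0.1570 (working shown to 4 dp, full precision carried).
To 2 decimal places, D = 0.16.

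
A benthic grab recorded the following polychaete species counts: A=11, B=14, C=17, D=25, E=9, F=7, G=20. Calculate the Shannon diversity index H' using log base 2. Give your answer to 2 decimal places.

2.69

Total N = 11+14+17+25+9+7+20 = 103, so the proportions are 0.1068, 0.1359, 0.165, 0.2427, 0.0874, 0.068, 0.1942 (working shown to 4 dp, full precision carried).
Each pᵢ log₂ pᵢ term: 0.1068×(-3.2271)=-0.3446, 0.1359×(-2.8791)=-0.3913, 0.165×(-2.5990)=-0.4290, 0.2427×(-2.0426)=-0.4958, 0.0874×(-3.5166)=-0.3073, 0.068×(-3.8791)=-0.2636, 0.1942×(-2.3646)=-0.4591.
Sum = -2.6908, so H' = 2.69.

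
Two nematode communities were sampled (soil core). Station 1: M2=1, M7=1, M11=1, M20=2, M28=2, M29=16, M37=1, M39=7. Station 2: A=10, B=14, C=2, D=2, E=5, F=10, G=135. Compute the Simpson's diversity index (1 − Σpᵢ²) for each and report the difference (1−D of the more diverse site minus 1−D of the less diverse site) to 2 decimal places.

0.26

Station 1: N=31, proportions 0.0323, 0.0323, 0.0323, 0.0645, 0.0645, 0.5161, 0.0323, 0.2258, giving 1−D = 0.6701 (working shown to 4 dp, full precision carried).
Station 2: N=178, proportions 0.0562, 0.0787, 0.0112, 0.0112, 0.0281, 0.0562, 0.7584, giving 1−D = 0.4112.
Difference = |0.6701 − 0.4112| = 0.2589, i.e. 0.26 to 2 decimal places.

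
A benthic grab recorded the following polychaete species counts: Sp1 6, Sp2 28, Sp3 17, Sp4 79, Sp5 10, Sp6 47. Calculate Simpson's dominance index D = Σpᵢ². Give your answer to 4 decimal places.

Total N = 6+28+17+79+10+47 = 187, so the proportions are 0.032086, 0.149733, 0.090909, 0.42246, 0.053476, 0.251337 (working shown to 6 dp, full precision carried).
D = 0.032086² + 0.149733² + 0.090909² + 0.42246² + 0.053476² + 0.251337² = 0.001029 + 0.022420 + 0.008264 + 0.178472 + 0.002860 + 0.063170 = 0.276216.
To 4 decimal places, D = 0.2762.

0.2762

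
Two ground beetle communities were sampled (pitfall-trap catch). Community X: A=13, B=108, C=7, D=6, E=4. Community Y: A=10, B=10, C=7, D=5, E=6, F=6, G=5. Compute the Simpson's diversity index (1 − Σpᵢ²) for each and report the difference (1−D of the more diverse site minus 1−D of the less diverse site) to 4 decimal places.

0.4721

Community X: N=138, proportions 0.094203, 0.782609, 0.050725, 0.043478, 0.028986, giving 1−D = 0.373346 (working shown to 6 dp, full precision carried).
Community Y: N=49, proportions 0.204082, 0.204082, 0.142857, 0.102041, 0.122449, 0.122449, 0.102041, giving 1−D = 0.845481.
Difference = |0.373346 − 0.845481| = 0.472135, i.e. 0.4721 to 4 decimal places.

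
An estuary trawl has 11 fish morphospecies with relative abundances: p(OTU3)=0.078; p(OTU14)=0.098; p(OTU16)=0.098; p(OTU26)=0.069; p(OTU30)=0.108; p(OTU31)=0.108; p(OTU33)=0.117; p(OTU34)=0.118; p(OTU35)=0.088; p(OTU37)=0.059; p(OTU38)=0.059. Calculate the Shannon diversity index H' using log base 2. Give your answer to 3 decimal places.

3.420

Each pᵢ log₂ pᵢ term (working shown to 5 dp, full precision carried): 0.078×(-3.68038)=-0.28707, 0.098×(-3.35107)=-0.32841, 0.098×(-3.35107)=-0.32841, 0.069×(-3.85726)=-0.26615, 0.108×(-3.21090)=-0.34678, 0.108×(-3.21090)=-0.34678, 0.117×(-3.09542)=-0.36216, 0.118×(-3.08314)=-0.36381, 0.088×(-3.50635)=-0.30856, 0.059×(-4.08314)=-0.24091, 0.059×(-4.08314)=-0.24091.
Sum = -3.41993, so H' = 3.420.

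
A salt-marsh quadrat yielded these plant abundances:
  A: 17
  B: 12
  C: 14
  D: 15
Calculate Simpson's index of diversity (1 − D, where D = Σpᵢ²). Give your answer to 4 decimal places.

Total N = 17+12+14+15 = 58, so the proportions are 0.293103, 0.206897, 0.241379, 0.258621 (working shown to 6 dp, full precision carried).
D = 0.293103² + 0.206897² + 0.241379² + 0.258621² = 0.085910 + 0.042806 + 0.058264 + 0.066885 = 0.253864.
So 1 − D = 0.746136, i.e. 0.7461 to 4 decimal places.

0.7461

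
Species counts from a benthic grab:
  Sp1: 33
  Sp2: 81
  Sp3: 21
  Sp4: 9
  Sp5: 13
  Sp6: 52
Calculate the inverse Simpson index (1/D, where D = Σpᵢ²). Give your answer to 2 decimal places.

Total N = 33+81+21+9+13+52 = 209, so the proportions are 0.157895, 0.38756, 0.100478, 0.043062, 0.062201, 0.248804 (working shown to 6 dp, full precision carried).
D = 0.157895² + 0.38756² + 0.100478² + 0.043062² + 0.062201² + 0.248804² = 0.024931 + 0.150203 + 0.010096 + 0.001854 + 0.003869 + 0.061903 = 0.252856.
So 1/D = 3.9548, i.e. 3.95 to 2 decimal places.

3.95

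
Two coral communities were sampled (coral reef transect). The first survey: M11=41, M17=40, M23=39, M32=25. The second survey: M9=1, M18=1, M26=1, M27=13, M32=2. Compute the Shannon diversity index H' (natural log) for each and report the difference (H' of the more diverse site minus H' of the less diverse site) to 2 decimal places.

The first survey: N=145, proportions 0.2828, 0.2759, 0.269, 0.1724, giving H' = 1.3687 (working shown to 4 dp, full precision carried).
The second survey: N=18, proportions 0.0556, 0.0556, 0.0556, 0.7222, 0.1111, giving H' = 0.9609.
Difference = |1.3687 − 0.9609| = 0.4078, i.e. 0.41 to 2 decimal places.

0.41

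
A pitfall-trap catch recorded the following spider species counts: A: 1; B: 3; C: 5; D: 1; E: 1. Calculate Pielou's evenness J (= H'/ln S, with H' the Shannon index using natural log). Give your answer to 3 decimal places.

Total N = 1+3+5+1+1 = 11, so the proportions are 0.09091, 0.27273, 0.45455, 0.09091, 0.09091 (working shown to 5 dp, full precision carried).
H' = −Σ pᵢ ln pᵢ = −((-0.21799) + (-0.35435) + (-0.35839) + (-0.21799) + (-0.21799)) = 1.36671.
With S = 5 species, ln S = 1.60944, so J = 1.36671/1.60944 = 0.84919, i.e. 0.849 to 3 decimal places.

0.849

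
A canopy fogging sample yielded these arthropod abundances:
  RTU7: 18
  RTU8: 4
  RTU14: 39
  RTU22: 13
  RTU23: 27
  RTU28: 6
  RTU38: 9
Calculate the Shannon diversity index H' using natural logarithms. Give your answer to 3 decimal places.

1.708

Total N = 18+4+39+13+27+6+9 = 116, so the proportions are 0.15517, 0.03448, 0.33621, 0.11207, 0.23276, 0.05172, 0.07759 (working shown to 5 dp, full precision carried).
Each pᵢ ln pᵢ term: 0.15517×(-1.86322)=-0.28912, 0.03448×(-3.36730)=-0.11611, 0.33621×(-1.09003)=-0.36648, 0.11207×(-2.18864)=-0.24528, 0.23276×(-1.45775)=-0.33930, 0.05172×(-2.96183)=-0.15320, 0.07759×(-2.55637)=-0.19834.
Sum = -1.70783, so H' = 1.708.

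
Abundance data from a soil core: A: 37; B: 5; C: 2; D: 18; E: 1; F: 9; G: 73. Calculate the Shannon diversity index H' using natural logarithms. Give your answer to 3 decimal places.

1.335

Total N = 37+5+2+18+1+9+73 = 145, so the proportions are 0.25517, 0.03448, 0.01379, 0.12414, 0.0069, 0.06207, 0.50345 (working shown to 5 dp, full precision carried).
Each pᵢ ln pᵢ term: 0.25517×(-1.36582)=-0.34852, 0.03448×(-3.36730)=-0.11611, 0.01379×(-4.28359)=-0.05908, 0.12414×(-2.08636)=-0.25900, 0.0069×(-4.97673)=-0.03432, 0.06207×(-2.77951)=-0.17252, 0.50345×(-0.68627)=-0.34550.
Sum = -1.33506, so H' = 1.335.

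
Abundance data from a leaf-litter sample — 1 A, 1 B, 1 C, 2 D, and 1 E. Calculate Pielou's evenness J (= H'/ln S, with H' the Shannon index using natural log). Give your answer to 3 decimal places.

0.970

Total N = 1+1+1+2+1 = 6, so the proportions are 0.16667, 0.16667, 0.16667, 0.33333, 0.16667 (working shown to 5 dp, full precision carried).
H' = −Σ pᵢ ln pᵢ = −((-0.29863) + (-0.29863) + (-0.29863) + (-0.36620) + (-0.29863)) = 1.56071.
With S = 5 species, ln S = 1.60944, so J = 1.56071/1.60944 = 0.96972, i.e. 0.970 to 3 decimal places.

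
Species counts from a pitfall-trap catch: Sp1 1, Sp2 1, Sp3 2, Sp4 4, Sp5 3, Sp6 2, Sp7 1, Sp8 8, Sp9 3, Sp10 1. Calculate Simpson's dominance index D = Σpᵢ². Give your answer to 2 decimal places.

0.16

Total N = 1+1+2+4+3+2+1+8+3+1 = 26, so the proportions are 0.0385, 0.0385, 0.0769, 0.1538, 0.1154, 0.0769, 0.0385, 0.3077, 0.1154, 0.0385 (working shown to 4 dp, full precision carried).
D = 0.0385² + 0.0385² + 0.0769² + 0.1538² + 0.1154² + 0.0769² + 0.0385² + 0.3077² + 0.1154² + 0.0385² = 0.0015 + 0.0015 + 0.0059 + 0.0237 + 0.0133 + 0.0059 + 0.0015 + 0.0947 + 0.0133 + 0.0015 = 0.1627.
To 2 decimal places, D = 0.16.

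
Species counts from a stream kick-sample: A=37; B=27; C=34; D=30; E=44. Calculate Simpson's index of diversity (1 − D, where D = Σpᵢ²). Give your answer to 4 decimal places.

Total N = 37+27+34+30+44 = 172, so the proportions are 0.215116, 0.156977, 0.197674, 0.174419, 0.255814 (working shown to 6 dp, full precision carried).
D = 0.215116² + 0.156977² + 0.197674² + 0.174419² + 0.255814² = 0.046275 + 0.024642 + 0.039075 + 0.030422 + 0.065441 = 0.205855.
So 1 − D = 0.794145, i.e. 0.7941 to 4 decimal places.

0.7941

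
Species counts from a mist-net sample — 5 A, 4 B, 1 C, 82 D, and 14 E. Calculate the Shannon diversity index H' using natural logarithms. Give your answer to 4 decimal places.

Total N = 5+4+1+82+14 = 106, so the proportions are 0.04717, 0.037736, 0.009434, 0.773585, 0.132075 (working shown to 6 dp, full precision carried).
Each pᵢ ln pᵢ term: 0.04717×(-3.054001)=-0.144057, 0.037736×(-3.277145)=-0.123666, 0.009434×(-4.663439)=-0.043995, 0.773585×(-0.256720)=-0.198595, 0.132075×(-2.024382)=-0.267371.
Sum = -0.777683, so H' = 0.7777.

0.7777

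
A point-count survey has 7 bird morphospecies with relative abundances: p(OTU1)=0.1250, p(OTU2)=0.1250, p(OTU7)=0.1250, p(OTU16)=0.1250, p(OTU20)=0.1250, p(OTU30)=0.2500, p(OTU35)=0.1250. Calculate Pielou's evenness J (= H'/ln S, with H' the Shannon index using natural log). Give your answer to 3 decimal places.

0.980

H' = −Σ pᵢ ln pᵢ = −((-0.25993) + (-0.25993) + (-0.25993) + (-0.25993) + (-0.25993) + (-0.34657) + (-0.25993)) = 1.90615 (working shown to 5 dp, full precision carried).
With S = 7 species, ln S = 1.94591, so J = 1.90615/1.94591 = 0.97957, i.e. 0.980 to 3 decimal places.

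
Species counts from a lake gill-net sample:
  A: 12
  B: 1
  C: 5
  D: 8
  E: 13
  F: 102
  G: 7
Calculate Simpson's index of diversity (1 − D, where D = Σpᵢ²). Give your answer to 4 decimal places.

0.5044

Total N = 12+1+5+8+13+102+7 = 148, so the proportions are 0.081081, 0.006757, 0.033784, 0.054054, 0.087838, 0.689189, 0.047297 (working shown to 6 dp, full precision carried).
D = 0.081081² + 0.006757² + 0.033784² + 0.054054² + 0.087838² + 0.689189² + 0.047297² = 0.006574 + 0.000046 + 0.001141 + 0.002922 + 0.007715 + 0.474982 + 0.002237 = 0.495617.
So 1 − D = 0.504383, i.e. 0.5044 to 4 decimal places.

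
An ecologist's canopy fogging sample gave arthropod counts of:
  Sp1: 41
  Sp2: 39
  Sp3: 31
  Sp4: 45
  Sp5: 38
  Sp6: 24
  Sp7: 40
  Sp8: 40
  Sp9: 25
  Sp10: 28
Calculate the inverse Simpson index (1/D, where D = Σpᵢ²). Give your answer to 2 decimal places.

9.61

Total N = 41+39+31+45+38+24+40+40+25+28 = 351, so the proportions are 0.116809, 0.111111, 0.088319, 0.128205, 0.108262, 0.068376, 0.11396, 0.11396, 0.071225, 0.079772 (working shown to 6 dp, full precision carried).
D = 0.116809² + 0.111111² + 0.088319² + 0.128205² + 0.108262² + 0.068376² + 0.11396² + 0.11396² + 0.071225² + 0.079772² = 0.013644 + 0.012346 + 0.007800 + 0.016437 + 0.011721 + 0.004675 + 0.012987 + 0.012987 + 0.005073 + 0.006364 = 0.104033.
So 1/D = 9.6123, i.e. 9.61 to 2 decimal places.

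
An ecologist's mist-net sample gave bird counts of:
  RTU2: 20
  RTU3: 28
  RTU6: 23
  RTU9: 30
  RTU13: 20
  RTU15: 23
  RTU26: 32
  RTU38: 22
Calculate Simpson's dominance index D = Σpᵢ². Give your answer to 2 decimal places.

Total N = 20+28+23+30+20+23+32+22 = 198, so the proportions are 0.101, 0.1414, 0.1162, 0.1515, 0.101, 0.1162, 0.1616, 0.1111 (working shown to 4 dp, full precision carried).
D = 0.101² + 0.1414² + 0.1162² + 0.1515² + 0.101² + 0.1162² + 0.1616² + 0.1111² = 0.0102 + 0.0200 + 0.0135 + 0.0230 + 0.0102 + 0.0135 + 0.0261 + 0.0123 = 0.1288.
To 2 decimal places, D = 0.13.

0.13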